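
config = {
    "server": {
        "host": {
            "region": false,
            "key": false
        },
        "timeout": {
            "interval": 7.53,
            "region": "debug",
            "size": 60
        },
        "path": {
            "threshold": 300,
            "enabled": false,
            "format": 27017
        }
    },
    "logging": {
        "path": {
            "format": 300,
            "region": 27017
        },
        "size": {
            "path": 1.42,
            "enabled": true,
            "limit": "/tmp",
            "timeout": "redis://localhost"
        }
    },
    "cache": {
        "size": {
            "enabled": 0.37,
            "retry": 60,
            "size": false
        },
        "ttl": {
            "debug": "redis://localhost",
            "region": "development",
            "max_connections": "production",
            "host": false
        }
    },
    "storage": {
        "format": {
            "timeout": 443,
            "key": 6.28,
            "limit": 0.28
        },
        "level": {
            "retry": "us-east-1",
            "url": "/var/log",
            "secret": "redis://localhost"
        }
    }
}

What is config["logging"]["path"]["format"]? 300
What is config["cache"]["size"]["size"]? False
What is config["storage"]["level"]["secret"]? "redis://localhost"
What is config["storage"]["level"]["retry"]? "us-east-1"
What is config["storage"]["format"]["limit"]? 0.28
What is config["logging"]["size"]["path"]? 1.42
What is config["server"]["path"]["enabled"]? False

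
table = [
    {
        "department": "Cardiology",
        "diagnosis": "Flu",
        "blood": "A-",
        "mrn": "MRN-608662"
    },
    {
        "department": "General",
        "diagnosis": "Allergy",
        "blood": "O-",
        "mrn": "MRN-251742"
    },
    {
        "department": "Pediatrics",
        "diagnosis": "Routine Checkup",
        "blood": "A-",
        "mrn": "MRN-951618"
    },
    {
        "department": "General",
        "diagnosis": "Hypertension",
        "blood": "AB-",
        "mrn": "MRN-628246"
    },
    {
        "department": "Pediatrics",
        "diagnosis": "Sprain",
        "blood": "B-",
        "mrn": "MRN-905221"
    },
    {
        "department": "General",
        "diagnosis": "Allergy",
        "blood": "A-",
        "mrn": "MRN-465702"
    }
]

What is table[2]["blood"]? "A-"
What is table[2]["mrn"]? "MRN-951618"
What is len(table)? 6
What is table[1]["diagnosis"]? "Allergy"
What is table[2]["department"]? "Pediatrics"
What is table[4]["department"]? "Pediatrics"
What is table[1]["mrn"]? "MRN-251742"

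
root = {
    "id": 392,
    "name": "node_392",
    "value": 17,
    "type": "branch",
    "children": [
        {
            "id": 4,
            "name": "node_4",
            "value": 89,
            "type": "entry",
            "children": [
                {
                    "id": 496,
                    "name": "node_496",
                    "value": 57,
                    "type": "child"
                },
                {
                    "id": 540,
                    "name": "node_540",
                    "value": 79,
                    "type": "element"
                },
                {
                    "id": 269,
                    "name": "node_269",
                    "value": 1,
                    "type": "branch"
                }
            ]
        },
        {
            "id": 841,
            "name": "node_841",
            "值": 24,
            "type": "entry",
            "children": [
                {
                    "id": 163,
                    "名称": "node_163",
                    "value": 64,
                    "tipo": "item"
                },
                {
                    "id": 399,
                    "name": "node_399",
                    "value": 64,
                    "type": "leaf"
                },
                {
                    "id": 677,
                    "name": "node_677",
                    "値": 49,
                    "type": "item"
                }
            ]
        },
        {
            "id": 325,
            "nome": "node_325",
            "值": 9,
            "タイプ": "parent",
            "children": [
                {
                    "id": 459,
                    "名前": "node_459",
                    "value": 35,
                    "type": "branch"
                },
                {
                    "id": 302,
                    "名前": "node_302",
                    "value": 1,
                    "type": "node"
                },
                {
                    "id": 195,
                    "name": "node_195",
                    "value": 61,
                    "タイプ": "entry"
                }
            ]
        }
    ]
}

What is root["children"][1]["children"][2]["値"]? 49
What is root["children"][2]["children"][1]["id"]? 302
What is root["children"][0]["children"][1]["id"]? 540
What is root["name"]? "node_392"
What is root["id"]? 392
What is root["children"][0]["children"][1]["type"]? "element"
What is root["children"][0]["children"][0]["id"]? 496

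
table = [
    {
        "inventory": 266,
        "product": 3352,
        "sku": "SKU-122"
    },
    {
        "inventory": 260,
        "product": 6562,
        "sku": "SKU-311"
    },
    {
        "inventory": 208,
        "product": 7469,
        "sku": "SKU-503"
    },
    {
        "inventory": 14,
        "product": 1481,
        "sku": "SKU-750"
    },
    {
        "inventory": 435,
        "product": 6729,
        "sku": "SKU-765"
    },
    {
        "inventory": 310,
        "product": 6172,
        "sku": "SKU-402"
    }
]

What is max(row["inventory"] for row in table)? 435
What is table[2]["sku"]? "SKU-503"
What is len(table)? 6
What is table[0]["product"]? 3352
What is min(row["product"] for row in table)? 1481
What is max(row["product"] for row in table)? 7469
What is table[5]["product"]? 6172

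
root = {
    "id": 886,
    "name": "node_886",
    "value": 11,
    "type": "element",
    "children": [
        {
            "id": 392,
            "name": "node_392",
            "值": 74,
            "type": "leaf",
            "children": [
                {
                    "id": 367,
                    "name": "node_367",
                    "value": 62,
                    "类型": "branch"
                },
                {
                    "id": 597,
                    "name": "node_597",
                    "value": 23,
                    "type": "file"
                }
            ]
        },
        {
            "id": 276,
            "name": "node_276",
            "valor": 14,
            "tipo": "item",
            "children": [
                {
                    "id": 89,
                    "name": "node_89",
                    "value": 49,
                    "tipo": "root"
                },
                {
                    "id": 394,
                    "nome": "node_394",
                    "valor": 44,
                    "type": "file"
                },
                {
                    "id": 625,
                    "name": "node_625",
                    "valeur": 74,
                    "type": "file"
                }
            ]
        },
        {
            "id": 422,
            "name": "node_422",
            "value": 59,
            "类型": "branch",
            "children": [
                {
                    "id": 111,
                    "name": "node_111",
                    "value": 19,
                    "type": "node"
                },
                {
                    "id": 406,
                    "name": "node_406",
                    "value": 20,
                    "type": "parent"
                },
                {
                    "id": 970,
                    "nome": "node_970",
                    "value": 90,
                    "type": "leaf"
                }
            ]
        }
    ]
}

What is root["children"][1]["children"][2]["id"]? 625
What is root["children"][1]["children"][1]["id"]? 394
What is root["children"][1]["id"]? 276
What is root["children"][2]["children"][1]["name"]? "node_406"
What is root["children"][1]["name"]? "node_276"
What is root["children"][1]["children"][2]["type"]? "file"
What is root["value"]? 11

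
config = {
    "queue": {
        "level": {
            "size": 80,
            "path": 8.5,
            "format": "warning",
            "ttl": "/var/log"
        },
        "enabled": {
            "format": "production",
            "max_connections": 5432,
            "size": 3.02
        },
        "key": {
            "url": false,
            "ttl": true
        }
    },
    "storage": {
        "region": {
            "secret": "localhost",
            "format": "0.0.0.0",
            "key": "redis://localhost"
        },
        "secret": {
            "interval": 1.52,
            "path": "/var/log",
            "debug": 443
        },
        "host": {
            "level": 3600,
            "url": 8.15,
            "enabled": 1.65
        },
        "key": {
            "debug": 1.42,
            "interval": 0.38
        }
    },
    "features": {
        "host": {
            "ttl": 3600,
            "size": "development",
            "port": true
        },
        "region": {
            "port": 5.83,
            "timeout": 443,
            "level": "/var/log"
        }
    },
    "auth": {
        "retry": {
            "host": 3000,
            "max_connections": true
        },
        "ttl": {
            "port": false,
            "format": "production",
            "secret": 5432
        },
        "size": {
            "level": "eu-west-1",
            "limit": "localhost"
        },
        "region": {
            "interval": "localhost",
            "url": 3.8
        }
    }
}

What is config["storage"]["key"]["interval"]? 0.38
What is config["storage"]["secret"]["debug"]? 443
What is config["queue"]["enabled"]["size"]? 3.02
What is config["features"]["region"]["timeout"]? 443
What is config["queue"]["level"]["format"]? "warning"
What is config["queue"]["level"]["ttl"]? "/var/log"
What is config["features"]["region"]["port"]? 5.83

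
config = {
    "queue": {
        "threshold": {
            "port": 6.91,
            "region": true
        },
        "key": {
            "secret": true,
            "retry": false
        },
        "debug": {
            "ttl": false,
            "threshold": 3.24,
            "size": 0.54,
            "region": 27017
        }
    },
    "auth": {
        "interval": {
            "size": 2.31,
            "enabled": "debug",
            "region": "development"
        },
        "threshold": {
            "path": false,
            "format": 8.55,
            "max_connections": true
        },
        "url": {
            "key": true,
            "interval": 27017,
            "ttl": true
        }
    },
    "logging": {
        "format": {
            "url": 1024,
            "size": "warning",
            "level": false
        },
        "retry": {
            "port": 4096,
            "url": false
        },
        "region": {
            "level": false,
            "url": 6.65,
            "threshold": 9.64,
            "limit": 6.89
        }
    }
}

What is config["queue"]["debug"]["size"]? 0.54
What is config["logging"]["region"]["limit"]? 6.89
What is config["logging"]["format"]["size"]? "warning"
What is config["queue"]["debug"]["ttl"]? False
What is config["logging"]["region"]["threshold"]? 9.64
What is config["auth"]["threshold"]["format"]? 8.55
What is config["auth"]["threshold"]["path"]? False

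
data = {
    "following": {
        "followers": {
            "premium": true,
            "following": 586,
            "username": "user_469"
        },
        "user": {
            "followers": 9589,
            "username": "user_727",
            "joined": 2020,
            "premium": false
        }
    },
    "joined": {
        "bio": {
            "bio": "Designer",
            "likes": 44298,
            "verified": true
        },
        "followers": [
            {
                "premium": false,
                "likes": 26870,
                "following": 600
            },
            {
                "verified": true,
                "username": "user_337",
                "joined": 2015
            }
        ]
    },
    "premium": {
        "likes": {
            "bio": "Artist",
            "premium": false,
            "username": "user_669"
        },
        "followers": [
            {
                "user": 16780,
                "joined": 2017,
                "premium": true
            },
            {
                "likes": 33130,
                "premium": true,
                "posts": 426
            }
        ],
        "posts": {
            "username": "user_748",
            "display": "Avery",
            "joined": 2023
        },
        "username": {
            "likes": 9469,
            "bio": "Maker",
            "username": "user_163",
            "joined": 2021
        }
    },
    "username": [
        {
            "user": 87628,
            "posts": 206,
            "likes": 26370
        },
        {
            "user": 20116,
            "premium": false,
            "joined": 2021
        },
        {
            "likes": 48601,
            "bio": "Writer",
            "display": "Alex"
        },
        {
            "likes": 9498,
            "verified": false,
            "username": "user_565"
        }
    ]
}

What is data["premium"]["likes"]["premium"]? False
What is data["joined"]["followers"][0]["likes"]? 26870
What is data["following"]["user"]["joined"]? 2020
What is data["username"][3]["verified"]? False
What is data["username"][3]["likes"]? 9498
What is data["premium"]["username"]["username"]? "user_163"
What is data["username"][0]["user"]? 87628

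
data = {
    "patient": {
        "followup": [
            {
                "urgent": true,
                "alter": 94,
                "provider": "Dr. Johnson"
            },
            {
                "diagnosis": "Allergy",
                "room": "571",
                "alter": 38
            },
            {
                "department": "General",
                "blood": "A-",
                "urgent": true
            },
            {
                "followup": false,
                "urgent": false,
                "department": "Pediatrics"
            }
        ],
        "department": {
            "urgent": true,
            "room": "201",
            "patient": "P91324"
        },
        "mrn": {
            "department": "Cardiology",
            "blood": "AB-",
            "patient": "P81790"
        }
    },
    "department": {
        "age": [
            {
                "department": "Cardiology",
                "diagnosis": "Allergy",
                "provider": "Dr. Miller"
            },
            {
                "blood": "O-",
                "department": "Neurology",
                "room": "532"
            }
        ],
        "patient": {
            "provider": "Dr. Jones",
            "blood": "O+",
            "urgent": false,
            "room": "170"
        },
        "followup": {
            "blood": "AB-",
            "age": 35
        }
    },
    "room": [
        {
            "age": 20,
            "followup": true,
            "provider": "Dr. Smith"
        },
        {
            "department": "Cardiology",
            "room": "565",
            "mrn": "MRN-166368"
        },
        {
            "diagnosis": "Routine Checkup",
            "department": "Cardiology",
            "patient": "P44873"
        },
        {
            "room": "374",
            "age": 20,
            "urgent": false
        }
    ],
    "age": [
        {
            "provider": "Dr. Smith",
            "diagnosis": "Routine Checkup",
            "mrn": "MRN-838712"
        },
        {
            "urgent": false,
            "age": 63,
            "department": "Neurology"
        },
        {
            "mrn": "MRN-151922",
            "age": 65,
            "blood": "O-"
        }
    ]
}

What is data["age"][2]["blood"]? "O-"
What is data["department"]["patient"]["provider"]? "Dr. Jones"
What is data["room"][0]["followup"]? True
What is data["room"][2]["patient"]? "P44873"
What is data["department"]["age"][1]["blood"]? "O-"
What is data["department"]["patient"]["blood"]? "O+"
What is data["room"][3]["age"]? 20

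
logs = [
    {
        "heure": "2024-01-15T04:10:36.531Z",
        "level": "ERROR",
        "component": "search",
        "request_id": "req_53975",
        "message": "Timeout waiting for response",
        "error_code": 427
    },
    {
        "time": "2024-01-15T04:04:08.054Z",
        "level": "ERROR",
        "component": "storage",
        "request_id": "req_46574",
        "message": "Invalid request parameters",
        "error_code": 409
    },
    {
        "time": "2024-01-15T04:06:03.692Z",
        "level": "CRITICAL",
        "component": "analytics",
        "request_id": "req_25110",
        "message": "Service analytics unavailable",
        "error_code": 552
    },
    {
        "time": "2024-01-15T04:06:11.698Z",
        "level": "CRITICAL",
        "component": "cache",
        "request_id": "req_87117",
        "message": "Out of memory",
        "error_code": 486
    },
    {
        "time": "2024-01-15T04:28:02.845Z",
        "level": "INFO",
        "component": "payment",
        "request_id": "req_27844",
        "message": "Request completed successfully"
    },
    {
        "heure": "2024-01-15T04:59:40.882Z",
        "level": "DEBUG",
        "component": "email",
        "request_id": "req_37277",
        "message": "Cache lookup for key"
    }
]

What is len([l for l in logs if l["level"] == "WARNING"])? 0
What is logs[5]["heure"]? "2024-01-15T04:59:40.882Z"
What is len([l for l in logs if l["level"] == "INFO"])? 1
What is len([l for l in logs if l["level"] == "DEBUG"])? 1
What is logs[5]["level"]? "DEBUG"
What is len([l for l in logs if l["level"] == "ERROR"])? 2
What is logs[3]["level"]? "CRITICAL"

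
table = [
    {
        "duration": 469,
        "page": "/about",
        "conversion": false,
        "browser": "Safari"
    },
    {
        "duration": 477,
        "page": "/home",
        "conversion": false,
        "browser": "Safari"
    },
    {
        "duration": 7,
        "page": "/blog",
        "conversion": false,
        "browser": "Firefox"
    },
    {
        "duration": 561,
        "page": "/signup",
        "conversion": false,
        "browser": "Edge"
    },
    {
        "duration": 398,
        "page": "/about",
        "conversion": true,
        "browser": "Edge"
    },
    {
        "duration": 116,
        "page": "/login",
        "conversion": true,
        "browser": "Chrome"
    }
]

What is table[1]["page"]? "/home"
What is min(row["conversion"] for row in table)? False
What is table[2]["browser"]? "Firefox"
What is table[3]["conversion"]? False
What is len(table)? 6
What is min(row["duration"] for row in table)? 7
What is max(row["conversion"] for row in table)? True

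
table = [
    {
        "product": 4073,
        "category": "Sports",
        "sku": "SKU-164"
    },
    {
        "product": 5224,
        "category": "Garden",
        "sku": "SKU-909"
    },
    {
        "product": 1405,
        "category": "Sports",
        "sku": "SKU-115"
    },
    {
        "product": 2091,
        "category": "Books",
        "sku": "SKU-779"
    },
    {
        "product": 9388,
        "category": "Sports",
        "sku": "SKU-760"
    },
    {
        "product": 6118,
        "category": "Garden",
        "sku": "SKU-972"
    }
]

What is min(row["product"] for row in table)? 1405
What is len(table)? 6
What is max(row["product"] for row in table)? 9388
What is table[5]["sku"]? "SKU-972"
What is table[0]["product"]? 4073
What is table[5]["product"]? 6118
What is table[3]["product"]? 2091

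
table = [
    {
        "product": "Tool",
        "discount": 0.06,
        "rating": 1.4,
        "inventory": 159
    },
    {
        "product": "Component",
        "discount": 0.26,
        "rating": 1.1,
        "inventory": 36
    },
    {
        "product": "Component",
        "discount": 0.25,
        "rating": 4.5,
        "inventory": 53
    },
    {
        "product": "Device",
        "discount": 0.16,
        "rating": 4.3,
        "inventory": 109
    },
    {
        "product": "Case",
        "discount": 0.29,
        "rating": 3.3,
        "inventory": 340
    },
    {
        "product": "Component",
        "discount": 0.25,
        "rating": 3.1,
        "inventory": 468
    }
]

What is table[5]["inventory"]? 468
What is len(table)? 6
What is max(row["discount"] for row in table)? 0.29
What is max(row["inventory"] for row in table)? 468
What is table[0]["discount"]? 0.06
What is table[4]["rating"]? 3.3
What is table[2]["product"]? "Component"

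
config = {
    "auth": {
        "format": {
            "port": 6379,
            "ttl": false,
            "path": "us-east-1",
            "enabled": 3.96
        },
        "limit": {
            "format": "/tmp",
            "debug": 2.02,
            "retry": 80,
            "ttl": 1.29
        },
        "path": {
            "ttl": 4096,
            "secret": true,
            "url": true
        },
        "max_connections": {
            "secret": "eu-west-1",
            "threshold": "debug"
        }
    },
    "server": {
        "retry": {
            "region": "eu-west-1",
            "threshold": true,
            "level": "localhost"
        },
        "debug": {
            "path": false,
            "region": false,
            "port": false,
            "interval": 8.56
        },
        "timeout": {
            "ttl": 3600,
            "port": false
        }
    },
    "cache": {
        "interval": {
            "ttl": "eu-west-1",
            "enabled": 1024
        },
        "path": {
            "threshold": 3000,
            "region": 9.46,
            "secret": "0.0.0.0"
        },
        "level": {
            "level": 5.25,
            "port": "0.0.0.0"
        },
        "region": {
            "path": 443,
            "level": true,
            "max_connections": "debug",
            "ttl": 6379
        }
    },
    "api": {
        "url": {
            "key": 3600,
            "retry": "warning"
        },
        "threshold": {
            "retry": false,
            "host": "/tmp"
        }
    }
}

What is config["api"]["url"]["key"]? 3600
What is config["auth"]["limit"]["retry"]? 80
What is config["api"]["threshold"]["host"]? "/tmp"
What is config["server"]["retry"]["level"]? "localhost"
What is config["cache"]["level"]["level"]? 5.25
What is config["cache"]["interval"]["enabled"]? 1024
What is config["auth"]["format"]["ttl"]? False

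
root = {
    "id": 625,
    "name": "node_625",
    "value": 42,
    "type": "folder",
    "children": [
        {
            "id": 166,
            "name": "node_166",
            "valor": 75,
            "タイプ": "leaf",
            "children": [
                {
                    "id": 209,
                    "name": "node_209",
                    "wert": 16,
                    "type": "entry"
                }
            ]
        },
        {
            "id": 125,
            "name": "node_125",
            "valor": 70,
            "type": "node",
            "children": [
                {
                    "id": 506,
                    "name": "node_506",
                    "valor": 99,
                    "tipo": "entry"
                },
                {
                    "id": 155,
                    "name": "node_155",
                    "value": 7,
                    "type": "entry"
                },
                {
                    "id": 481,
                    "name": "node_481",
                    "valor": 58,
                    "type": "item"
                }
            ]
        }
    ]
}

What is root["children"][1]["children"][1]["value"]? 7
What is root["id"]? 625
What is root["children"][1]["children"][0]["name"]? "node_506"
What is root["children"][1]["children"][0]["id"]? 506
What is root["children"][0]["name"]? "node_166"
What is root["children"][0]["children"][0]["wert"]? 16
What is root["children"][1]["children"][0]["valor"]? 99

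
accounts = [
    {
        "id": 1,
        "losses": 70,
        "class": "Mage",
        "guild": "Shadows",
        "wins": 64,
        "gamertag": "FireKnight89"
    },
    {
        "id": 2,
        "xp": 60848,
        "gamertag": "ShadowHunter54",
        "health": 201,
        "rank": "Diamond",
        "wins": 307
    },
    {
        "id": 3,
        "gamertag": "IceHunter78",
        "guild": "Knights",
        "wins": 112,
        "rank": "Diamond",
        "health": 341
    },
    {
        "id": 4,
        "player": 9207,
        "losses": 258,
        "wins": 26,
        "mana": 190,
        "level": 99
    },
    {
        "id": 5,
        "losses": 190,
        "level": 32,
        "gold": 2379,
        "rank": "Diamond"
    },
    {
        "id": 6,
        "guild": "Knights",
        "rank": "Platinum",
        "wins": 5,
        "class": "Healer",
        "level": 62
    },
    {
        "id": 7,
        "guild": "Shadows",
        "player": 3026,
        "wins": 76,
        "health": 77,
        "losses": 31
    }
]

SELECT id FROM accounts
[1, 2, 3, 4, 5, 6, 7]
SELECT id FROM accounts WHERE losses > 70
[4, 5]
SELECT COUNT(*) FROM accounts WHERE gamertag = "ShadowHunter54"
1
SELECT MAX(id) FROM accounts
7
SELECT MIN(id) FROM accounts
1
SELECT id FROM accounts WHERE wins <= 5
[6]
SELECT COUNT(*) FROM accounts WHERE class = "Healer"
1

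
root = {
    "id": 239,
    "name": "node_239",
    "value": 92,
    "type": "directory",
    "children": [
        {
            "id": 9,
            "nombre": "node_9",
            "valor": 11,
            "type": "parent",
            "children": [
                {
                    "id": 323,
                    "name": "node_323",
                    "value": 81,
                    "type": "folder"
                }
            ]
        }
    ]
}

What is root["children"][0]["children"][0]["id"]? 323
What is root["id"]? 239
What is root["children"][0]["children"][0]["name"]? "node_323"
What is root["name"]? "node_239"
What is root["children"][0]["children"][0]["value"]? 81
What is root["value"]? 92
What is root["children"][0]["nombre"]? "node_9"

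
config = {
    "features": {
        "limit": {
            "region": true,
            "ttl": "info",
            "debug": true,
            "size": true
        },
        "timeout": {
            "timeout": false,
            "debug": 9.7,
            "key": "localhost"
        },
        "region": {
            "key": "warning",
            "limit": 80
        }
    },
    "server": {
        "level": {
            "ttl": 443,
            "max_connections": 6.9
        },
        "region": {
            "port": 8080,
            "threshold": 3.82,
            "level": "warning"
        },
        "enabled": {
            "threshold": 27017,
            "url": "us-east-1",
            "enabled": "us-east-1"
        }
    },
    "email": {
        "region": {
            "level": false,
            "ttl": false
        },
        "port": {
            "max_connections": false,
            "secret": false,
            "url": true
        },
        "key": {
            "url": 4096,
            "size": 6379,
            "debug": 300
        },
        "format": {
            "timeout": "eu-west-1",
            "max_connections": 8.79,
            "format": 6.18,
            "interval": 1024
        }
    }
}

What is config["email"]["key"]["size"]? 6379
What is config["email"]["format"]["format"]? 6.18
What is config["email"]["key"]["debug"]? 300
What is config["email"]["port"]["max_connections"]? False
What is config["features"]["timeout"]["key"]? "localhost"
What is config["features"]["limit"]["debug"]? True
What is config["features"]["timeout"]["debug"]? 9.7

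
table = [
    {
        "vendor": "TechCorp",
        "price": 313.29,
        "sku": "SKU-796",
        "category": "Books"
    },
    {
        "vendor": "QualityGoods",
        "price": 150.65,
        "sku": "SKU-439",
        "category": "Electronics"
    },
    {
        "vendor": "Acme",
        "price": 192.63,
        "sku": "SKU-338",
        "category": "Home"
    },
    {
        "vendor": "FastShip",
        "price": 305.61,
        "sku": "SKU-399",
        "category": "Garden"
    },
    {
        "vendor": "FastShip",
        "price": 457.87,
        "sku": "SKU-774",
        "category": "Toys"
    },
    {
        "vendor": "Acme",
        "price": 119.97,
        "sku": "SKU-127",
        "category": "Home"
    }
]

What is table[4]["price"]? 457.87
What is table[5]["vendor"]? "Acme"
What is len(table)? 6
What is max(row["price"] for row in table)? 457.87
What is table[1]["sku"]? "SKU-439"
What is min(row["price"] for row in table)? 119.97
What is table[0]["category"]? "Books"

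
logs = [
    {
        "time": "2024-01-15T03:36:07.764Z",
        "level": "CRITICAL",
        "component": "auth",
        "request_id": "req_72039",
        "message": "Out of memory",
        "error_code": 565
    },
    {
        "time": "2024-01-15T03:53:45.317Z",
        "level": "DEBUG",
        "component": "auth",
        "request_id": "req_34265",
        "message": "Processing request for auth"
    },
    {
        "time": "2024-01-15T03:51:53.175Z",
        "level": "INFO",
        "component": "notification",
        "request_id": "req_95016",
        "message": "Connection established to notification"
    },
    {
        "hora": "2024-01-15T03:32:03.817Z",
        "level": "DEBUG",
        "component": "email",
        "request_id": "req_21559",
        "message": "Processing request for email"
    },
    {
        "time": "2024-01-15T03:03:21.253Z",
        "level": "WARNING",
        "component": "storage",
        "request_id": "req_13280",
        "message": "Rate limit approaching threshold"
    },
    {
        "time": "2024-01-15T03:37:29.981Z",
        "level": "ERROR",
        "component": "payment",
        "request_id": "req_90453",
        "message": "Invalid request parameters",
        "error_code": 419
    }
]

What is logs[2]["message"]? "Connection established to notification"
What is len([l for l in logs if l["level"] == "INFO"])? 1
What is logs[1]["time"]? "2024-01-15T03:53:45.317Z"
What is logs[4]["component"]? "storage"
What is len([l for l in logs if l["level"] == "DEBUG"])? 2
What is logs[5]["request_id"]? "req_90453"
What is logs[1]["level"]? "DEBUG"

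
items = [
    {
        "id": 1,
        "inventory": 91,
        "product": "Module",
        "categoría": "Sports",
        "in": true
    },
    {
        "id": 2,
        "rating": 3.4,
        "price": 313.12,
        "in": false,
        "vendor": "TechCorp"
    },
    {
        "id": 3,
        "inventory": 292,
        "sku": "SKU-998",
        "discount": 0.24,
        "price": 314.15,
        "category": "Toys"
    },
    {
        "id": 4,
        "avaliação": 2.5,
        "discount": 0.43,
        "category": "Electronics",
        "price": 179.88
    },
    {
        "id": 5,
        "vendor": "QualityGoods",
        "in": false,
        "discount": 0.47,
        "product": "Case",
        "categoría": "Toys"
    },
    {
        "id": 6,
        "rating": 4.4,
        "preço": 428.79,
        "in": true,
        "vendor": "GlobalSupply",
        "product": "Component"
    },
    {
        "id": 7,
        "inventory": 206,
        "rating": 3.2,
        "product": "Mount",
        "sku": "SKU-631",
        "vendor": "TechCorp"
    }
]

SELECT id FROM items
[1, 2, 3, 4, 5, 6, 7]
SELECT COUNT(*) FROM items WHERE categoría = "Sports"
1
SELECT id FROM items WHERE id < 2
[1]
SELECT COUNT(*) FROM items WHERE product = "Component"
1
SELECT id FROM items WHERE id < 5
[1, 2, 3, 4]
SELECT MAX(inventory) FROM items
292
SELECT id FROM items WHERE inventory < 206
[1]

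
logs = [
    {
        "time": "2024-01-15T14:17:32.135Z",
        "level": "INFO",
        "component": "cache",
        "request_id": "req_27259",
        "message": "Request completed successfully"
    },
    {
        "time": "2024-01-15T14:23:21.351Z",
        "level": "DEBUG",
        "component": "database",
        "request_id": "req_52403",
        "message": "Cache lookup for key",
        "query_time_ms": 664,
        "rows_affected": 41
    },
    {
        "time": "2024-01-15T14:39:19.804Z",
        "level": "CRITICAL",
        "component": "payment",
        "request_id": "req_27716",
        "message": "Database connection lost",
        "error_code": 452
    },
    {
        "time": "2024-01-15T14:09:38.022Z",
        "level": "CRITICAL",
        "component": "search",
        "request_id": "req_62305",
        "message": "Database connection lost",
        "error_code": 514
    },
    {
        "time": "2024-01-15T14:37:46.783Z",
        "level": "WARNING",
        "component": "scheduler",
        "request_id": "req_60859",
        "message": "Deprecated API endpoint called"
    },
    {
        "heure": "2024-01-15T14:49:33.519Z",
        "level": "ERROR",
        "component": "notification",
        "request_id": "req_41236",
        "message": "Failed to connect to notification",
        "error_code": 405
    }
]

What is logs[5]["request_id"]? "req_41236"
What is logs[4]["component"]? "scheduler"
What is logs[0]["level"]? "INFO"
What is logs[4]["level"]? "WARNING"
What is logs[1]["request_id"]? "req_52403"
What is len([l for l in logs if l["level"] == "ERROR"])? 1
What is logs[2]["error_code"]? 452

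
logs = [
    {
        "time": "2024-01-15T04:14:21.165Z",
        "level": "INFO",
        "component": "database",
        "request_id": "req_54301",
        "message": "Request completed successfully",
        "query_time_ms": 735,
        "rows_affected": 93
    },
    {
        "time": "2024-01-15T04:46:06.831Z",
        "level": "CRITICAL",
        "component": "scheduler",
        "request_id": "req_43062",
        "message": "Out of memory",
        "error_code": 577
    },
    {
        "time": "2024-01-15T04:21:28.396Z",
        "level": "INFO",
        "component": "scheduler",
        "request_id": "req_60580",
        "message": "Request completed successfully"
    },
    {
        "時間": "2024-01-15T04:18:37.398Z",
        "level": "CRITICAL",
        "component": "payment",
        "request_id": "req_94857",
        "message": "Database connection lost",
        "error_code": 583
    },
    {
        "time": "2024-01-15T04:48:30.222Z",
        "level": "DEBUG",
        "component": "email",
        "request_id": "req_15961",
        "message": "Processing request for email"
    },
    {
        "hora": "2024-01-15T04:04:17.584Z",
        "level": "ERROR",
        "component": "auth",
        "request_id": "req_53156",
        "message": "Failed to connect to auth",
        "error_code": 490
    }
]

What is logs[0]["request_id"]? "req_54301"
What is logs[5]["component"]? "auth"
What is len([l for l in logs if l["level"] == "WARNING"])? 0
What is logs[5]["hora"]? "2024-01-15T04:04:17.584Z"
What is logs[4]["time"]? "2024-01-15T04:48:30.222Z"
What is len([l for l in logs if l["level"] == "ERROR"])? 1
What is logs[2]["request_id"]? "req_60580"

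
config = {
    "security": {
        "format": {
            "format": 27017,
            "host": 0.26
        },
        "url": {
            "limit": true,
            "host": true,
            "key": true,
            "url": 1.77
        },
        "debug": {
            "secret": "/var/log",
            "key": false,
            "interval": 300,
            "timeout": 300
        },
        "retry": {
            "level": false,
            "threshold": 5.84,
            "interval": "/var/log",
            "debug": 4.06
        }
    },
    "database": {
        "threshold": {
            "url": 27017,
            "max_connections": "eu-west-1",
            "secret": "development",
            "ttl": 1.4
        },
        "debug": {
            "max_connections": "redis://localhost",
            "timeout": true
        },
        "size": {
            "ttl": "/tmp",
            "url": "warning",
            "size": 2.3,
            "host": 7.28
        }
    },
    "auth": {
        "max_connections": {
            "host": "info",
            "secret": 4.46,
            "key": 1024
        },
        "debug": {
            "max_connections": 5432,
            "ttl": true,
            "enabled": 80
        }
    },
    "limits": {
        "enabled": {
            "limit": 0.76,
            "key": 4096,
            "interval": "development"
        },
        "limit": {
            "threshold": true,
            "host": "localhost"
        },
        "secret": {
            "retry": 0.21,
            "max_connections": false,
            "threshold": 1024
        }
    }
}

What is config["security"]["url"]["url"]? 1.77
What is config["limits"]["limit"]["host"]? "localhost"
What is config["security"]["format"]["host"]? 0.26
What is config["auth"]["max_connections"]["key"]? 1024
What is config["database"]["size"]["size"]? 2.3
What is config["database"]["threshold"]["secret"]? "development"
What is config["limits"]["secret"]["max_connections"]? False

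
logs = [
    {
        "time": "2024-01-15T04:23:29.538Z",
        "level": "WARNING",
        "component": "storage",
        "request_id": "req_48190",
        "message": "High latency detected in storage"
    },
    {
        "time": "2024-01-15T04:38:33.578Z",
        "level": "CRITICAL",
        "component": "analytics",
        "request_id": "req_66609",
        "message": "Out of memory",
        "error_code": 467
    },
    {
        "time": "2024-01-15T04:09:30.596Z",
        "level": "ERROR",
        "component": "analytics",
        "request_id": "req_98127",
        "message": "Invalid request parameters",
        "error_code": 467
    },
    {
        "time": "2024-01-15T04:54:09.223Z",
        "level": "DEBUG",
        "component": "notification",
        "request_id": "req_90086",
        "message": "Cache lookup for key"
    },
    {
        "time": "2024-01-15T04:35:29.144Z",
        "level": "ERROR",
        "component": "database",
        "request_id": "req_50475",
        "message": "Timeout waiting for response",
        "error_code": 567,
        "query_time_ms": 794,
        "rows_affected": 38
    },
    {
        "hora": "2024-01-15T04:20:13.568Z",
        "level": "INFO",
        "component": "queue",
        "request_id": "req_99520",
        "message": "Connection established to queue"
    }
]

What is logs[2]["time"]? "2024-01-15T04:09:30.596Z"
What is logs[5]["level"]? "INFO"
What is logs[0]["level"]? "WARNING"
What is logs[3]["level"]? "DEBUG"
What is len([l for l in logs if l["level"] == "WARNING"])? 1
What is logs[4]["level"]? "ERROR"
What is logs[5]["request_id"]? "req_99520"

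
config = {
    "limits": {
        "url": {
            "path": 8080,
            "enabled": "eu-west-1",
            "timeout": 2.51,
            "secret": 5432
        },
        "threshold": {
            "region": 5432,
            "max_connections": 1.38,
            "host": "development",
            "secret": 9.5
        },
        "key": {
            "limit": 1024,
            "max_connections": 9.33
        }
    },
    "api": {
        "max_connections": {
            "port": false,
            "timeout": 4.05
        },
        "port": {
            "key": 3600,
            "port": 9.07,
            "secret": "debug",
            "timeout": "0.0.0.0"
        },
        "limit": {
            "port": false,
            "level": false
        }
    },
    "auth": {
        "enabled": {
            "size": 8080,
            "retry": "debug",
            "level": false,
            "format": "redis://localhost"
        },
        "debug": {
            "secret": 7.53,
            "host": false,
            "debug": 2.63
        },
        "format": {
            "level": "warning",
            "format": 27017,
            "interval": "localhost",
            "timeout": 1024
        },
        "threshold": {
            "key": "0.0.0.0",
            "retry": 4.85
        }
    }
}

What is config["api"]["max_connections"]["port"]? False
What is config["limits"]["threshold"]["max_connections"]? 1.38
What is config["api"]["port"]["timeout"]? "0.0.0.0"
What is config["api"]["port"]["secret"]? "debug"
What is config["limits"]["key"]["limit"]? 1024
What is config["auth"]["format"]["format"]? 27017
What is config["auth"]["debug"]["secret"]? 7.53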